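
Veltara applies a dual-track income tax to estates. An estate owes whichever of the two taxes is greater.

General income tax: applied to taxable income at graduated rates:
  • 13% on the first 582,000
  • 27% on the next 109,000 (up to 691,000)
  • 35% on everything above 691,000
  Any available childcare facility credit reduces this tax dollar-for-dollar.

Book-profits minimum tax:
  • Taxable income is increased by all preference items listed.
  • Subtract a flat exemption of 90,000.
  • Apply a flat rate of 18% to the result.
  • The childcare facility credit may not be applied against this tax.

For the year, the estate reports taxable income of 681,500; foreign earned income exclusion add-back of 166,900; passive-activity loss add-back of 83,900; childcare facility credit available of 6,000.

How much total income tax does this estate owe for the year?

General income tax:
  582,000 × 13% = 75,660
  99,500 × 27% = 26,865
  → 102,525
  Less childcare facility credit 6,000 → 96,525

Book-profits minimum tax:
  Adjusted income: 681,500 + 166,900 + 83,900 = 932,300
  Less exemption 90,000 → base 842,300
  842,300 × 18% = 151,614

151,614 > 96,525, so the book-profits minimum tax is the binding amount.

151,614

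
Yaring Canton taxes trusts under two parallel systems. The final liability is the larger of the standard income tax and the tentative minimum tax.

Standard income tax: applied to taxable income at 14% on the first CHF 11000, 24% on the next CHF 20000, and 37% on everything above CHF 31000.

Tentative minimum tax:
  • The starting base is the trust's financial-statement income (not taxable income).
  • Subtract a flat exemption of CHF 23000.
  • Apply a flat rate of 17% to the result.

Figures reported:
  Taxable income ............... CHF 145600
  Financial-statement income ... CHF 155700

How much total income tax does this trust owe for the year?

Standard income tax:
  CHF 11000 × 14% = CHF 1540
  CHF 20000 × 24% = CHF 4800
  CHF 114600 × 37% = CHF 42402
  → CHF 48742

Tentative minimum tax:
  Base (financial-statement income): CHF 155700
  Less exemption CHF 23000 → base CHF 132700
  CHF 132700 × 17% = CHF 22559

CHF 48742 > CHF 22559, so the standard income tax governs.

CHF 48742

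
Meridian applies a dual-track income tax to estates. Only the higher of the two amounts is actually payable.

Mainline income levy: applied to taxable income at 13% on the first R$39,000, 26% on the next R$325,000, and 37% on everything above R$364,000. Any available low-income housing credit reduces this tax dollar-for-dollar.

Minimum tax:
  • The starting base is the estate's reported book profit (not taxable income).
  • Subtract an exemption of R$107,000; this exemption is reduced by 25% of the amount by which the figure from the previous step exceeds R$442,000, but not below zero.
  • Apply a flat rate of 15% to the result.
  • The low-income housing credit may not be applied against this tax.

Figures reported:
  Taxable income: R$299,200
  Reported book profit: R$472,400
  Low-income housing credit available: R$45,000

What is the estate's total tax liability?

R$55,950

Minimum tax:
  Base (reported book profit): R$472,400
  Exemption: R$107,000 − 25% × (R$472,400 − R$442,000) = R$107,000 − R$7,600 = R$99,400
  Base: R$472,400 − R$99,400 = R$373,000
  R$373,000 × 15% = R$55,950

Mainline income levy:
  R$39,000 × 13% = R$5,070
  R$260,200 × 26% = R$67,652
  → R$72,722
  Less low-income housing credit R$45,000 → R$27,722

R$55,950 > R$27,722, so the minimum tax is the binding amount.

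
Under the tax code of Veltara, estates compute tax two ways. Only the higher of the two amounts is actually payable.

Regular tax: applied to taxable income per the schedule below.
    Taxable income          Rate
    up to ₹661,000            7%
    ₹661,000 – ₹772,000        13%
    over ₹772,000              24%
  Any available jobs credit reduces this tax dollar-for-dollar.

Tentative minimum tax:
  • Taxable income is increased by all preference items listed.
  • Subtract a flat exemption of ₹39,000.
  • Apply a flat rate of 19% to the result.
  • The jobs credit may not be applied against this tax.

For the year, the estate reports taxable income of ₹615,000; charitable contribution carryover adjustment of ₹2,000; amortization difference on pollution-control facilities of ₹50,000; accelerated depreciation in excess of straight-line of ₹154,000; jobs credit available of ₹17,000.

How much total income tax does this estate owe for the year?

Tentative minimum tax:
  Adjusted income: ₹615,000 + ₹2,000 + ₹50,000 + ₹154,000 = ₹821,000
  Less exemption ₹39,000 → base ₹782,000
  ₹782,000 × 19% = ₹148,580

Regular tax:
  ₹615,000 × 7% = ₹43,050
  Less jobs credit ₹17,000 → ₹26,050

₹148,580 > ₹26,050, so the tentative minimum tax is the binding amount.

₹148,580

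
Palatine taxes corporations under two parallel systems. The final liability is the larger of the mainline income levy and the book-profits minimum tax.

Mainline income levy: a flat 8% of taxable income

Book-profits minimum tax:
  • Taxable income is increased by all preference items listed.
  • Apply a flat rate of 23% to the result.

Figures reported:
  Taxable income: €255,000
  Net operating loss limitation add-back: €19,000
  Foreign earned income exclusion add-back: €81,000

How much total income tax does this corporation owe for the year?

Mainline income levy:
  €255,000 × 8% = €20,400

Book-profits minimum tax:
  Adjusted income: €255,000 + €19,000 + €81,000 = €355,000
  €355,000 × 23% = €81,650

€81,650 > €20,400, so the book-profits minimum tax is the binding amount.

€81,650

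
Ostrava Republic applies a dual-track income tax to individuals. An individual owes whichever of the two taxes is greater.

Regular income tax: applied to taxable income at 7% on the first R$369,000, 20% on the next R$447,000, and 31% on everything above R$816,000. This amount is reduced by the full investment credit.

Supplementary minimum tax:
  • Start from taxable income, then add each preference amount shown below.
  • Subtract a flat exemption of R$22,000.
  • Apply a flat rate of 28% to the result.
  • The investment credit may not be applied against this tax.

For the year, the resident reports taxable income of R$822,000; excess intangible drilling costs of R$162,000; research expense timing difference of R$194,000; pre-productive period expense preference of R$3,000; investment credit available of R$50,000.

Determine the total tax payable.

R$324,520

Regular income tax:
  R$369,000 × 7% = R$25,830
  R$447,000 × 20% = R$89,400
  R$6,000 × 31% = R$1,860
  → R$117,090
  Less investment credit R$50,000 → R$67,090

Supplementary minimum tax:
  Adjusted income: R$822,000 + R$162,000 + R$194,000 + R$3,000 = R$1,181,000
  Less exemption R$22,000 → base R$1,159,000
  R$1,159,000 × 28% = R$324,520

R$324,520 > R$67,090, so the supplementary minimum tax is the binding amount.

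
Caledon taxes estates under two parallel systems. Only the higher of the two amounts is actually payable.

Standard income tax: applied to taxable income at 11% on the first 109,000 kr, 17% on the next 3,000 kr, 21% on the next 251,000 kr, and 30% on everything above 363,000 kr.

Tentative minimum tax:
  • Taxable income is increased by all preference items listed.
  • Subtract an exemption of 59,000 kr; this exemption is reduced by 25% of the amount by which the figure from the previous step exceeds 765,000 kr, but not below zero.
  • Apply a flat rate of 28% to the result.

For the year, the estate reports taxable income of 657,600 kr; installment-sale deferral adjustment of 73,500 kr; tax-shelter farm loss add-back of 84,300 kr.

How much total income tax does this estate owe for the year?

Tentative minimum tax:
  Adjusted income: 657,600 kr + 73,500 kr + 84,300 kr = 815,400 kr
  Exemption: 59,000 kr − 25% × (815,400 kr − 765,000 kr) = 59,000 kr − 12,600 kr = 46,400 kr
  Base: 815,400 kr − 46,400 kr = 769,000 kr
  769,000 kr × 28% = 215,320 kr

Standard income tax:
  109,000 kr × 11% = 11,990 kr
  3,000 kr × 17% = 510 kr
  251,000 kr × 21% = 52,710 kr
  294,600 kr × 30% = 88,380 kr
  → 153,590 kr

215,320 kr > 153,590 kr, so the tentative minimum tax is the binding amount.

215,320 kr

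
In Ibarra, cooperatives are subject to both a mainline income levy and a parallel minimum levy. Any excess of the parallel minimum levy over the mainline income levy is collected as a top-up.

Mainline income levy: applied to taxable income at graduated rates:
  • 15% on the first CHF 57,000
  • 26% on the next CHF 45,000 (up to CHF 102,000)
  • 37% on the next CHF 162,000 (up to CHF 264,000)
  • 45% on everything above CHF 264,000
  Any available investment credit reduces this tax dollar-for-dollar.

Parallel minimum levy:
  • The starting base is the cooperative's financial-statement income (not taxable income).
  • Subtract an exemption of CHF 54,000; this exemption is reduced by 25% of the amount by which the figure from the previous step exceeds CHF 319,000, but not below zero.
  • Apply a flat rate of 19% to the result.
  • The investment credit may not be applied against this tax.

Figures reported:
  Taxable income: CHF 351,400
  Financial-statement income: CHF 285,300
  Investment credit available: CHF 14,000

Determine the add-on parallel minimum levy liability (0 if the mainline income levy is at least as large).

Mainline income levy:
  CHF 57,000 × 15% = CHF 8,550
  CHF 45,000 × 26% = CHF 11,700
  CHF 162,000 × 37% = CHF 59,940
  CHF 87,400 × 45% = CHF 39,330
  → CHF 119,520
  Less investment credit CHF 14,000 → CHF 105,520

Parallel minimum levy:
  Base (financial-statement income): CHF 285,300
  Exemption: CHF 285,300 ≤ CHF 319,000, so full CHF 54,000 applies
  Base: CHF 285,300 − CHF 54,000 = CHF 231,300
  CHF 231,300 × 19% = CHF 43,947

CHF 43,947 ≤ CHF 105,520, so no add-on is due.

CHF 0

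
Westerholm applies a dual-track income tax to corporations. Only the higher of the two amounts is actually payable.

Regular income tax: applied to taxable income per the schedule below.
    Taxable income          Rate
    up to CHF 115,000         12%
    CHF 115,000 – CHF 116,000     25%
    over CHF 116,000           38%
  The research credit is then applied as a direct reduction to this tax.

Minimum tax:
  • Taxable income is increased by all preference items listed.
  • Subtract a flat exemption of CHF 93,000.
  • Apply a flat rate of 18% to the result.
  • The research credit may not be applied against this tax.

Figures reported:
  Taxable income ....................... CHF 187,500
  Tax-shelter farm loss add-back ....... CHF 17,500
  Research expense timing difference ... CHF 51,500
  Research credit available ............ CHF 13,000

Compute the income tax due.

CHF 29,430

Minimum tax:
  Adjusted income: CHF 187,500 + CHF 17,500 + CHF 51,500 = CHF 256,500
  Less exemption CHF 93,000 → base CHF 163,500
  CHF 163,500 × 18% = CHF 29,430

Regular income tax:
  CHF 115,000 × 12% = CHF 13,800
  CHF 1,000 × 25% = CHF 250
  CHF 71,500 × 38% = CHF 27,170
  → CHF 41,220
  Less research credit CHF 13,000 → CHF 28,220

CHF 29,430 > CHF 28,220, so the minimum tax is the binding amount.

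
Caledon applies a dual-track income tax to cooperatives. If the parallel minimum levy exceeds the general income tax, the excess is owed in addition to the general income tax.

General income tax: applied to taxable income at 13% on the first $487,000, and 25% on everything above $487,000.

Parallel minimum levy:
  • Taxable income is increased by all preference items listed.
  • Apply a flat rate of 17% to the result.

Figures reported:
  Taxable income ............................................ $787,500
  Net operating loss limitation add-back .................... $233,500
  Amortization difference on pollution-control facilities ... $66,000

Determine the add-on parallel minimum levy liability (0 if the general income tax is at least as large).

Parallel minimum levy:
  Adjusted income: $787,500 + $233,500 + $66,000 = $1,087,000
  $1,087,000 × 17% = $184,790

General income tax:
  $487,000 × 13% = $63,310
  $300,500 × 25% = $75,125
  → $138,435

Excess of parallel minimum levy over general income tax: $184,790 − $138,435 = $46,355.

$46,355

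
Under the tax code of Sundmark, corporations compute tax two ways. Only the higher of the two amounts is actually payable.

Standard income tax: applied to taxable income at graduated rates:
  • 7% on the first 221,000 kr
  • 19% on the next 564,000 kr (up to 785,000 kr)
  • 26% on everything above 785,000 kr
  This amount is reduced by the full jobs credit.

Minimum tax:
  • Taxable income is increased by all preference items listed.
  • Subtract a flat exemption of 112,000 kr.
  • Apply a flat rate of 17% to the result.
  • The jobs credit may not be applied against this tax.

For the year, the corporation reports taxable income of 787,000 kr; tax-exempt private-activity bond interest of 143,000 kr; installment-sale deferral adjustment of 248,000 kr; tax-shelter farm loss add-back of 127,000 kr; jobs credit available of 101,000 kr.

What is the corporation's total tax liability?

Minimum tax:
  Adjusted income: 787,000 kr + 143,000 kr + 248,000 kr + 127,000 kr = 1,305,000 kr
  Less exemption 112,000 kr → base 1,193,000 kr
  1,193,000 kr × 17% = 202,810 kr

Standard income tax:
  221,000 kr × 7% = 15,470 kr
  564,000 kr × 19% = 107,160 kr
  2,000 kr × 26% = 520 kr
  → 123,150 kr
  Less jobs credit 101,000 kr → 22,150 kr

202,810 kr > 22,150 kr, so the minimum tax is the binding amount.

202,810 kr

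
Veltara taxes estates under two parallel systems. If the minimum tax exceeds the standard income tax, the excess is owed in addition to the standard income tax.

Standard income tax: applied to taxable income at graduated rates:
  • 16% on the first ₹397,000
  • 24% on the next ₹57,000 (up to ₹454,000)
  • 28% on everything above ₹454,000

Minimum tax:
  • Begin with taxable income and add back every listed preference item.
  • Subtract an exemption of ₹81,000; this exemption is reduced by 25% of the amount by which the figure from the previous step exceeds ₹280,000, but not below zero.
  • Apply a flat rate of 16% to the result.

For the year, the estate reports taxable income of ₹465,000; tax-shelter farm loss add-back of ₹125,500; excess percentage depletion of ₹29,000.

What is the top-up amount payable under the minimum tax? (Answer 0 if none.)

Minimum tax:
  Adjusted income: ₹465,000 + ₹125,500 + ₹29,000 = ₹619,500
  Exemption: 25% × (₹619,500 − ₹280,000) = ₹84,875 ≥ ₹81,000, so the exemption is fully phased out
  Base: ₹619,500 − ₹0 = ₹619,500
  ₹619,500 × 16% = ₹99,120

Standard income tax:
  ₹397,000 × 16% = ₹63,520
  ₹57,000 × 24% = ₹13,680
  ₹11,000 × 28% = ₹3,080
  → ₹80,280

Excess of minimum tax over standard income tax: ₹99,120 − ₹80,280 = ₹18,840.

₹18,840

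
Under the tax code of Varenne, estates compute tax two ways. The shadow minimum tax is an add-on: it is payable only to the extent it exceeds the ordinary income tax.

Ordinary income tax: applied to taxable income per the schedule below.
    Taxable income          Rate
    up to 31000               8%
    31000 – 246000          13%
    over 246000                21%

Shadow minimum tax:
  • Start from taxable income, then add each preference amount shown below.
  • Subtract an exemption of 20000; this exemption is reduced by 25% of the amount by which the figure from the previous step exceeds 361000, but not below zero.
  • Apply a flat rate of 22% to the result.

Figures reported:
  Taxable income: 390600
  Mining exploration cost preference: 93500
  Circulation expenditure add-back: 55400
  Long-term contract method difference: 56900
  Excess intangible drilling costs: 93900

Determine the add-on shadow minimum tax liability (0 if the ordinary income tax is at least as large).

91070

Ordinary income tax:
  31000 × 8% = 2480
  215000 × 13% = 27950
  144600 × 21% = 30366
  → 60796

Shadow minimum tax:
  Adjusted income: 390600 + 93500 + 55400 + 56900 + 93900 = 690300
  Exemption: 25% × (690300 − 361000) = 82325 ≥ 20000, so the exemption is fully phased out
  Base: 690300 − 0 = 690300
  690300 × 22% = 151866

Excess of shadow minimum tax over ordinary income tax: 151866 − 60796 = 91070.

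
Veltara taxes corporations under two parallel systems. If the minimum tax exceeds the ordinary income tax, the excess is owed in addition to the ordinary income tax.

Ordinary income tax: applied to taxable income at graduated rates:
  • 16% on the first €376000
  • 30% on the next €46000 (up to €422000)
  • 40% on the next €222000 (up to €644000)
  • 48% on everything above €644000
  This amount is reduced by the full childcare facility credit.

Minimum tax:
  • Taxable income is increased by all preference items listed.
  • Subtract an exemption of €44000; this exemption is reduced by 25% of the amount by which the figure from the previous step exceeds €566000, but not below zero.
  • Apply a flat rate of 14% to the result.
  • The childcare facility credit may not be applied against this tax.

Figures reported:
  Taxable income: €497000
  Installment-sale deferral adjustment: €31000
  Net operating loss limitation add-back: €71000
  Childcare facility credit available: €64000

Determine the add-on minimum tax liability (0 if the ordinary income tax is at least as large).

€38895

Ordinary income tax:
  €376000 × 16% = €60160
  €46000 × 30% = €13800
  €75000 × 40% = €30000
  → €103960
  Less childcare facility credit €64000 → €39960

Minimum tax:
  Adjusted income: €497000 + €31000 + €71000 = €599000
  Exemption: €44000 − 25% × (€599000 − €566000) = €44000 − €8250 = €35750
  Base: €599000 − €35750 = €563250
  €563250 × 14% = €78855

Excess of minimum tax over ordinary income tax: €78855 − €39960 = €38895.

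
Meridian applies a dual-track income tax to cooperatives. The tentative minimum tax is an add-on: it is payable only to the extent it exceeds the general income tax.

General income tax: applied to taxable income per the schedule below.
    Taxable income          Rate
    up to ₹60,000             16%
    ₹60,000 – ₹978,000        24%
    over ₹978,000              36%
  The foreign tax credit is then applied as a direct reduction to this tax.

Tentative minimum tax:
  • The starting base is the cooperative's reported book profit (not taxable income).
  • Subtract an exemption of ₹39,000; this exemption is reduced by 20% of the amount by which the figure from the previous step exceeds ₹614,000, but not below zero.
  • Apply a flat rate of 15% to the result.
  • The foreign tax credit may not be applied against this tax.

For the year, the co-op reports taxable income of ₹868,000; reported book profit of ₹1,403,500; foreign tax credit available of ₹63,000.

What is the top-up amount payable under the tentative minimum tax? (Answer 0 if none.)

₹70,005

Tentative minimum tax:
  Base (reported book profit): ₹1,403,500
  Exemption: 20% × (₹1,403,500 − ₹614,000) = ₹157,900 ≥ ₹39,000, so the exemption is fully phased out
  Base: ₹1,403,500 − ₹0 = ₹1,403,500
  ₹1,403,500 × 15% = ₹210,525

General income tax:
  ₹60,000 × 16% = ₹9,600
  ₹808,000 × 24% = ₹193,920
  → ₹203,520
  Less foreign tax credit ₹63,000 → ₹140,520

Excess of tentative minimum tax over general income tax: ₹210,525 − ₹140,520 = ₹70,005.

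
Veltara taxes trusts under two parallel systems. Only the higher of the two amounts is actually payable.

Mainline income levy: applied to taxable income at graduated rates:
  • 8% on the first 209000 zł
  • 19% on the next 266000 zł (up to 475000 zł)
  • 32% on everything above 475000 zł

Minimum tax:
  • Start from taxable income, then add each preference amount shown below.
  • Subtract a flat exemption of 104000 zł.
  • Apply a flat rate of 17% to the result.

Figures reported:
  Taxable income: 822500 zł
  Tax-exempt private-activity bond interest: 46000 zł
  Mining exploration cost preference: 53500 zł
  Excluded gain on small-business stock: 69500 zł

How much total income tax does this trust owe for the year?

Minimum tax:
  Adjusted income: 822500 zł + 46000 zł + 53500 zł + 69500 zł = 991500 zł
  Less exemption 104000 zł → base 887500 zł
  887500 zł × 17% = 150875 zł

Mainline income levy:
  209000 zł × 8% = 16720 zł
  266000 zł × 19% = 50540 zł
  347500 zł × 32% = 111200 zł
  → 178460 zł

178460 zł > 150875 zł, so the mainline income levy governs.

178460 zł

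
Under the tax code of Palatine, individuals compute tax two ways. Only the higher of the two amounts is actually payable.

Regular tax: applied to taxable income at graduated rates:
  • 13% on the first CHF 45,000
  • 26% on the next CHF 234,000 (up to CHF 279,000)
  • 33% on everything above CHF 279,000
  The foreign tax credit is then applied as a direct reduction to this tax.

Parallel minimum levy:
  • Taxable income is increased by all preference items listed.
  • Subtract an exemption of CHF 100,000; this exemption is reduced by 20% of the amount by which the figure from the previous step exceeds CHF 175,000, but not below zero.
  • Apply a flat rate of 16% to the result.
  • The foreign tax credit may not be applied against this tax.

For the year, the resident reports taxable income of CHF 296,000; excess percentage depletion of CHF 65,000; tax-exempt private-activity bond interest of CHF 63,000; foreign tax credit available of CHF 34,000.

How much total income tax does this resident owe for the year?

Parallel minimum levy:
  Adjusted income: CHF 296,000 + CHF 65,000 + CHF 63,000 = CHF 424,000
  Exemption: CHF 100,000 − 20% × (CHF 424,000 − CHF 175,000) = CHF 100,000 − CHF 49,800 = CHF 50,200
  Base: CHF 424,000 − CHF 50,200 = CHF 373,800
  CHF 373,800 × 16% = CHF 59,808

Regular tax:
  CHF 45,000 × 13% = CHF 5,850
  CHF 234,000 × 26% = CHF 60,840
  CHF 17,000 × 33% = CHF 5,610
  → CHF 72,300
  Less foreign tax credit CHF 34,000 → CHF 38,300

CHF 59,808 > CHF 38,300, so the parallel minimum levy is the binding amount.

CHF 59,808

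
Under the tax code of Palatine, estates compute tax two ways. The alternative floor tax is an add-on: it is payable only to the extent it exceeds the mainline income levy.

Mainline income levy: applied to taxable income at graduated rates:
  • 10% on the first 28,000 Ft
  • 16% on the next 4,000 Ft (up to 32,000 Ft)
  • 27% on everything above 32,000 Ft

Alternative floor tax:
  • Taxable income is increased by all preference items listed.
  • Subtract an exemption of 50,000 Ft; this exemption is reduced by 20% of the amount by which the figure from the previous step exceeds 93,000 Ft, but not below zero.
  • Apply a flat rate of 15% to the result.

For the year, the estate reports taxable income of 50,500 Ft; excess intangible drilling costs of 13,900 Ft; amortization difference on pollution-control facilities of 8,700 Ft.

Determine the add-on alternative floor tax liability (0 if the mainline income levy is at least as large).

0 Ft

Mainline income levy:
  28,000 Ft × 10% = 2,800 Ft
  4,000 Ft × 16% = 640 Ft
  18,500 Ft × 27% = 4,995 Ft
  → 8,435 Ft

Alternative floor tax:
  Adjusted income: 50,500 Ft + 13,900 Ft + 8,700 Ft = 73,100 Ft
  Exemption: 73,100 Ft ≤ 93,000 Ft, so full 50,000 Ft applies
  Base: 73,100 Ft − 50,000 Ft = 23,100 Ft
  23,100 Ft × 15% = 3,465 Ft

3,465 Ft ≤ 8,435 Ft, so no add-on is due.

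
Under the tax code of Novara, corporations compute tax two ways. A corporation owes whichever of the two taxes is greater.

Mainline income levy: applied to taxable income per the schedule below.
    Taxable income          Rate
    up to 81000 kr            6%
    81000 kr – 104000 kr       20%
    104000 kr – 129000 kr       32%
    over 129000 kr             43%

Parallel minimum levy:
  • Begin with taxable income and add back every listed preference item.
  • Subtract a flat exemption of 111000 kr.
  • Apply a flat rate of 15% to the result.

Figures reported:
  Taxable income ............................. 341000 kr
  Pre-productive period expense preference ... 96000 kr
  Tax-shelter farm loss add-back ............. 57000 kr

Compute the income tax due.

Mainline income levy:
  81000 kr × 6% = 4860 kr
  23000 kr × 20% = 4600 kr
  25000 kr × 32% = 8000 kr
  212000 kr × 43% = 91160 kr
  → 108620 kr

Parallel minimum levy:
  Adjusted income: 341000 kr + 96000 kr + 57000 kr = 494000 kr
  Less exemption 111000 kr → base 383000 kr
  383000 kr × 15% = 57450 kr

108620 kr > 57450 kr, so the mainline income levy governs.

108620 kr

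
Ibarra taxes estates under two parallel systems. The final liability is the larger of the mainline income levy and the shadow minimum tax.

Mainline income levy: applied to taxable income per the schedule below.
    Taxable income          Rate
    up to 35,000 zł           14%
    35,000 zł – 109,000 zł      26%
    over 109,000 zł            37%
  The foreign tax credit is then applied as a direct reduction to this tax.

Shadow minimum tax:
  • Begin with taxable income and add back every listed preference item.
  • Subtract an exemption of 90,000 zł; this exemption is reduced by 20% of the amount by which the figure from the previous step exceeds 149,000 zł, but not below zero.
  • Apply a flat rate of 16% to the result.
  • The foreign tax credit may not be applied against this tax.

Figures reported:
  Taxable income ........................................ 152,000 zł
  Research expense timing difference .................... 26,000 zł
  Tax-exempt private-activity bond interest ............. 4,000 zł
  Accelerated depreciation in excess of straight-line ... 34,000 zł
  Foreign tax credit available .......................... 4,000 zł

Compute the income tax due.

Shadow minimum tax:
  Adjusted income: 152,000 zł + 26,000 zł + 4,000 zł + 34,000 zł = 216,000 zł
  Exemption: 90,000 zł − 20% × (216,000 zł − 149,000 zł) = 90,000 zł − 13,400 zł = 76,600 zł
  Base: 216,000 zł − 76,600 zł = 139,400 zł
  139,400 zł × 16% = 22,304 zł

Mainline income levy:
  35,000 zł × 14% = 4,900 zł
  74,000 zł × 26% = 19,240 zł
  43,000 zł × 37% = 15,910 zł
  → 40,050 zł
  Less foreign tax credit 4,000 zł → 36,050 zł

36,050 zł > 22,304 zł, so the mainline income levy governs.

36,050 zł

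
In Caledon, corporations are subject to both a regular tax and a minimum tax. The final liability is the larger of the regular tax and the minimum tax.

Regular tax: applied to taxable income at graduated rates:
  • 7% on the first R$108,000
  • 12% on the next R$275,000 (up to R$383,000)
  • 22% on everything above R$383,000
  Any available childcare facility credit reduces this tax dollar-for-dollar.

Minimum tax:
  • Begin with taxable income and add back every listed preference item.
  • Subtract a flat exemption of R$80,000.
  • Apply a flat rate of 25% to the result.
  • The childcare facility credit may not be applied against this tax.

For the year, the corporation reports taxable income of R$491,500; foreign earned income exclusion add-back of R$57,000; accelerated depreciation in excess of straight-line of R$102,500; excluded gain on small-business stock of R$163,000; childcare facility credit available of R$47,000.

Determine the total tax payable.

Minimum tax:
  Adjusted income: R$491,500 + R$57,000 + R$102,500 + R$163,000 = R$814,000
  Less exemption R$80,000 → base R$734,000
  R$734,000 × 25% = R$183,500

Regular tax:
  R$108,000 × 7% = R$7,560
  R$275,000 × 12% = R$33,000
  R$108,500 × 22% = R$23,870
  → R$64,430
  Less childcare facility credit R$47,000 → R$17,430

R$183,500 > R$17,430, so the minimum tax is the binding amount.

R$183,500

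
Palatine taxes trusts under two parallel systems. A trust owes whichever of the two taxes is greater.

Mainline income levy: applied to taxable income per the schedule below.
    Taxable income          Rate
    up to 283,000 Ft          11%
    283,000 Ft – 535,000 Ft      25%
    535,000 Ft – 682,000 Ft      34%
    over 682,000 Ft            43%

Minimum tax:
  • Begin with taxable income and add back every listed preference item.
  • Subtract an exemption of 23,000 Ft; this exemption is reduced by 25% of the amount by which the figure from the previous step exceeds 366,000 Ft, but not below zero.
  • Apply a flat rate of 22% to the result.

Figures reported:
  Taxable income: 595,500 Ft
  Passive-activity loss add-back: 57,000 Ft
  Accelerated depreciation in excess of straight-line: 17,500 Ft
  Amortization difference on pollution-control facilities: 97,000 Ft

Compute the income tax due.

Mainline income levy:
  283,000 Ft × 11% = 31,130 Ft
  252,000 Ft × 25% = 63,000 Ft
  60,500 Ft × 34% = 20,570 Ft
  → 114,700 Ft

Minimum tax:
  Adjusted income: 595,500 Ft + 57,000 Ft + 17,500 Ft + 97,000 Ft = 767,000 Ft
  Exemption: 25% × (767,000 Ft − 366,000 Ft) = 100,250 Ft ≥ 23,000 Ft, so the exemption is fully phased out
  Base: 767,000 Ft − 0 Ft = 767,000 Ft
  767,000 Ft × 22% = 168,740 Ft

168,740 Ft > 114,700 Ft, so the minimum tax is the binding amount.

168,740 Ft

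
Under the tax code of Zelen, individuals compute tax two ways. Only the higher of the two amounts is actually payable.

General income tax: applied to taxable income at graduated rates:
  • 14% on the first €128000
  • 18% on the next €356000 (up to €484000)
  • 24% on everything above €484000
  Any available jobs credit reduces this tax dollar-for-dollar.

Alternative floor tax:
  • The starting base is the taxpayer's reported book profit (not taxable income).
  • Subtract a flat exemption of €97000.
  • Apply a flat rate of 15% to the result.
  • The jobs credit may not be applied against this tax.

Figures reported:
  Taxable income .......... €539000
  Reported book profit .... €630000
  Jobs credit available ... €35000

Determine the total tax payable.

€79950

General income tax:
  €128000 × 14% = €17920
  €356000 × 18% = €64080
  €55000 × 24% = €13200
  → €95200
  Less jobs credit €35000 → €60200

Alternative floor tax:
  Base (reported book profit): €630000
  Less exemption €97000 → base €533000
  €533000 × 15% = €79950

€79950 > €60200, so the alternative floor tax is the binding amount.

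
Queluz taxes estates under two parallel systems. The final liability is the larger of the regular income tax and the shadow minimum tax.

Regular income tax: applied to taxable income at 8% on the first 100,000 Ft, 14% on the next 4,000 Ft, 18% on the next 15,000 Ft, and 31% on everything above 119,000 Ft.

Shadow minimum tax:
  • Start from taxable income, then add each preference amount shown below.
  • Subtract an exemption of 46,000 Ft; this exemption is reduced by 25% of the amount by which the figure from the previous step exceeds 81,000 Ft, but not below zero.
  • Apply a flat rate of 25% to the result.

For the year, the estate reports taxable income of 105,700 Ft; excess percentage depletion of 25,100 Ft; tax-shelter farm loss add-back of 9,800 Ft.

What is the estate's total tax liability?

27,375 Ft

Shadow minimum tax:
  Adjusted income: 105,700 Ft + 25,100 Ft + 9,800 Ft = 140,600 Ft
  Exemption: 46,000 Ft − 25% × (140,600 Ft − 81,000 Ft) = 46,000 Ft − 14,900 Ft = 31,100 Ft
  Base: 140,600 Ft − 31,100 Ft = 109,500 Ft
  109,500 Ft × 25% = 27,375 Ft

Regular income tax:
  100,000 Ft × 8% = 8,000 Ft
  4,000 Ft × 14% = 560 Ft
  1,700 Ft × 18% = 306 Ft
  → 8,866 Ft

27,375 Ft > 8,866 Ft, so the shadow minimum tax is the binding amount.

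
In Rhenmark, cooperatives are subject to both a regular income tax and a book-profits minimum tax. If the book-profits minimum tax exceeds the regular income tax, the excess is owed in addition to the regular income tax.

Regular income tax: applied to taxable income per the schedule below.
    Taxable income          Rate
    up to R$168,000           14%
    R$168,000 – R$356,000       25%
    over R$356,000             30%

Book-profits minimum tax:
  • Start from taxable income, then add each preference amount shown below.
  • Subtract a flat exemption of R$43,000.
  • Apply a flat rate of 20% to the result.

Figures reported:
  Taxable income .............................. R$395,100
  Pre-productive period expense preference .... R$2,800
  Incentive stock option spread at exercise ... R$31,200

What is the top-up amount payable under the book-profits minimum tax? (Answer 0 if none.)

R$0

Regular income tax:
  R$168,000 × 14% = R$23,520
  R$188,000 × 25% = R$47,000
  R$39,100 × 30% = R$11,730
  → R$82,250

Book-profits minimum tax:
  Adjusted income: R$395,100 + R$2,800 + R$31,200 = R$429,100
  Less exemption R$43,000 → base R$386,100
  R$386,100 × 20% = R$77,220

R$77,220 ≤ R$82,250, so no add-on is due.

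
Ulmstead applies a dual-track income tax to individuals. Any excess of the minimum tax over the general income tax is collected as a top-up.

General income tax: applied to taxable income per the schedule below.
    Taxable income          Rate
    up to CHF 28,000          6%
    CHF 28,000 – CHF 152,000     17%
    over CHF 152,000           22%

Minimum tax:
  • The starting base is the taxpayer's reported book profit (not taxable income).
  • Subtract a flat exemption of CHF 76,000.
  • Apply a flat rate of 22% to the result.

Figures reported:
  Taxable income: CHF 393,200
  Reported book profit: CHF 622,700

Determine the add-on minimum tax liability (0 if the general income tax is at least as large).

CHF 44,450

General income tax:
  CHF 28,000 × 6% = CHF 1,680
  CHF 124,000 × 17% = CHF 21,080
  CHF 241,200 × 22% = CHF 53,064
  → CHF 75,824

Minimum tax:
  Base (reported book profit): CHF 622,700
  Less exemption CHF 76,000 → base CHF 546,700
  CHF 546,700 × 22% = CHF 120,274

Excess of minimum tax over general income tax: CHF 120,274 − CHF 75,824 = CHF 44,450.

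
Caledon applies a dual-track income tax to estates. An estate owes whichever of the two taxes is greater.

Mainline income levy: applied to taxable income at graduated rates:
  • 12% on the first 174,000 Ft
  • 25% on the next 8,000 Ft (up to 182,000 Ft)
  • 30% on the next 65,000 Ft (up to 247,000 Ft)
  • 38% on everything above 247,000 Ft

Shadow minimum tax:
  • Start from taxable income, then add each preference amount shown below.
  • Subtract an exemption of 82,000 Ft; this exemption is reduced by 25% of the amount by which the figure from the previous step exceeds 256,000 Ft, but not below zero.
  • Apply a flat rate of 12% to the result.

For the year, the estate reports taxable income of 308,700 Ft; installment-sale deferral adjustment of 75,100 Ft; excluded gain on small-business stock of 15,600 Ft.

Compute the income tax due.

Mainline income levy:
  174,000 Ft × 12% = 20,880 Ft
  8,000 Ft × 25% = 2,000 Ft
  65,000 Ft × 30% = 19,500 Ft
  61,700 Ft × 38% = 23,446 Ft
  → 65,826 Ft

Shadow minimum tax:
  Adjusted income: 308,700 Ft + 75,100 Ft + 15,600 Ft = 399,400 Ft
  Exemption: 82,000 Ft − 25% × (399,400 Ft − 256,000 Ft) = 82,000 Ft − 35,850 Ft = 46,150 Ft
  Base: 399,400 Ft − 46,150 Ft = 353,250 Ft
  353,250 Ft × 12% = 42,390 Ft

65,826 Ft > 42,390 Ft, so the mainline income levy governs.

65,826 Ft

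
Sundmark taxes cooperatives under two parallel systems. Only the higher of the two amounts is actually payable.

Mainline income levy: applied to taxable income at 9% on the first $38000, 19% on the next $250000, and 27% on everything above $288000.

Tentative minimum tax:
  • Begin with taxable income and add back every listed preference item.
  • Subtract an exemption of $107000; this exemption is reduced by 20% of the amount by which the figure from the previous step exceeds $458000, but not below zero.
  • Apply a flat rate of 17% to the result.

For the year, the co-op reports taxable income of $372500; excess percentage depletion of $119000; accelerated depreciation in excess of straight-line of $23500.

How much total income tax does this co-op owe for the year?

$73735

Tentative minimum tax:
  Adjusted income: $372500 + $119000 + $23500 = $515000
  Exemption: $107000 − 20% × ($515000 − $458000) = $107000 − $11400 = $95600
  Base: $515000 − $95600 = $419400
  $419400 × 17% = $71298

Mainline income levy:
  $38000 × 9% = $3420
  $250000 × 19% = $47500
  $84500 × 27% = $22815
  → $73735

$73735 > $71298, so the mainline income levy governs.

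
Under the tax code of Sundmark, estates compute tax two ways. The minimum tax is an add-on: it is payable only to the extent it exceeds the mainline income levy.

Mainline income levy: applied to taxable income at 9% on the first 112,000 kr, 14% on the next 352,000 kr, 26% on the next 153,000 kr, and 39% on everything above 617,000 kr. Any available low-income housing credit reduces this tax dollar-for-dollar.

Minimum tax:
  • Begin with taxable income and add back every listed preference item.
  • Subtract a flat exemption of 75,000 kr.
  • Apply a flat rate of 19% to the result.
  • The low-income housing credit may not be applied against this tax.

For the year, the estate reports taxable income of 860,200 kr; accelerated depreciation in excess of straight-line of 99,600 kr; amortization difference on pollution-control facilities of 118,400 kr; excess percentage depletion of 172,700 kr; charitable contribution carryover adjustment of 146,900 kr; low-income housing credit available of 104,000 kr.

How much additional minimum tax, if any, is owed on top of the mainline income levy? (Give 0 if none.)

Minimum tax:
  Adjusted income: 860,200 kr + 99,600 kr + 118,400 kr + 172,700 kr + 146,900 kr = 1,397,800 kr
  Less exemption 75,000 kr → base 1,322,800 kr
  1,322,800 kr × 19% = 251,332 kr

Mainline income levy:
  112,000 kr × 9% = 10,080 kr
  352,000 kr × 14% = 49,280 kr
  153,000 kr × 26% = 39,780 kr
  243,200 kr × 39% = 94,848 kr
  → 193,988 kr
  Less low-income housing credit 104,000 kr → 89,988 kr

Excess of minimum tax over mainline income levy: 251,332 kr − 89,988 kr = 161,344 kr.

161,344 kr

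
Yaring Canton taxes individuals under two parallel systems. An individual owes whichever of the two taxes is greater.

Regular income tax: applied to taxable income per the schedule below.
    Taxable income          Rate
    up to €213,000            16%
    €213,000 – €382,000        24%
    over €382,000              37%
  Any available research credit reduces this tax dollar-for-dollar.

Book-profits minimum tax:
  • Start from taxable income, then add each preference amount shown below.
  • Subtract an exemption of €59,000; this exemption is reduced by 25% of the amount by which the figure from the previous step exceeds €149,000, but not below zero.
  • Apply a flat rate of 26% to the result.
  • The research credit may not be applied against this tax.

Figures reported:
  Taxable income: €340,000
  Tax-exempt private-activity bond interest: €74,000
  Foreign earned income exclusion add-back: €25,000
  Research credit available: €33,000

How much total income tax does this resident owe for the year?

€114,140

Book-profits minimum tax:
  Adjusted income: €340,000 + €74,000 + €25,000 = €439,000
  Exemption: 25% × (€439,000 − €149,000) = €72,500 ≥ €59,000, so the exemption is fully phased out
  Base: €439,000 − €0 = €439,000
  €439,000 × 26% = €114,140

Regular income tax:
  €213,000 × 16% = €34,080
  €127,000 × 24% = €30,480
  → €64,560
  Less research credit €33,000 → €31,560

€114,140 > €31,560, so the book-profits minimum tax is the binding amount.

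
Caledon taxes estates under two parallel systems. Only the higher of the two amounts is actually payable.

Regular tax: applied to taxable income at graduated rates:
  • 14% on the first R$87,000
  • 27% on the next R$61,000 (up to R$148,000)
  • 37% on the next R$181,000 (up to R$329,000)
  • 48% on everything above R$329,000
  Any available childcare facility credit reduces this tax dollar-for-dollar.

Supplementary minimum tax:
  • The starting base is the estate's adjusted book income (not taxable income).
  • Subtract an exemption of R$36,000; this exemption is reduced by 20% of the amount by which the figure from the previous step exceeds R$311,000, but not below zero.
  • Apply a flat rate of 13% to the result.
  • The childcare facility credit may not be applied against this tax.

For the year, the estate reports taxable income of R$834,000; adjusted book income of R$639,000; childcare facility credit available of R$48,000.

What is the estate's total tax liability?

Supplementary minimum tax:
  Base (adjusted book income): R$639,000
  Exemption: 20% × (R$639,000 − R$311,000) = R$65,600 ≥ R$36,000, so the exemption is fully phased out
  Base: R$639,000 − R$0 = R$639,000
  R$639,000 × 13% = R$83,070

Regular tax:
  R$87,000 × 14% = R$12,180
  R$61,000 × 27% = R$16,470
  R$181,000 × 37% = R$66,970
  R$505,000 × 48% = R$242,400
  → R$338,020
  Less childcare facility credit R$48,000 → R$290,020

R$290,020 > R$83,070, so the regular tax governs.

R$290,020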